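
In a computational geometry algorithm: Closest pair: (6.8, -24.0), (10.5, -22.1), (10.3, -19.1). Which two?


d(P0,P1) = 4.1593, d(P0,P2) = 6.0216, d(P1,P2) = 3.0067
Closest: P1 and P2

Closest pair: (10.5, -22.1) and (10.3, -19.1), distance = 3.0067


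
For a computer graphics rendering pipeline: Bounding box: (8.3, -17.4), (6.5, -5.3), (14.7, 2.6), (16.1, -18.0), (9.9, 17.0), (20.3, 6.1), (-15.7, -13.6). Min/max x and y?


x range: [-15.7, 20.3]
y range: [-18, 17]
Bounding box: (-15.7,-18) to (20.3,17)

(-15.7,-18) to (20.3,17)


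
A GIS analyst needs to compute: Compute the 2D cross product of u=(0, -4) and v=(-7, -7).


u x v = u_x*v_y - u_y*v_x = 0*(-7) - (-4)*(-7)
= 0 - 28 = -28

-28


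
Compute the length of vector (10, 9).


|u| = sqrt(10^2 + 9^2) = sqrt(181) = 13.4536

13.4536


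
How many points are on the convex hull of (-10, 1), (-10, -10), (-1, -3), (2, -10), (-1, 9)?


Convex hull vertices (CCW): (-10, -10), (2, -10), (-1, 9), (-10, 1)
Count = 4

4


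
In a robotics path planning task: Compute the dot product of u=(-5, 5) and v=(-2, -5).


u . v = u_x*v_x + u_y*v_y = (-5)*(-2) + 5*(-5)
= 10 + (-25) = -15

-15


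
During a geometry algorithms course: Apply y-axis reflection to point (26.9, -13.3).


Reflection over y-axis: (x,y) -> (-x,y)
(26.9, -13.3) -> (-26.9, -13.3)

(-26.9, -13.3)


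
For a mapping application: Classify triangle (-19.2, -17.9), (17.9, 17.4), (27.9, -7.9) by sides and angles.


Side lengths squared: AB^2=2622.5, BC^2=740.09, CA^2=2318.41
Sorted: [740.09, 2318.41, 2622.5]
By sides: Scalene, By angles: Acute

Scalene, Acute


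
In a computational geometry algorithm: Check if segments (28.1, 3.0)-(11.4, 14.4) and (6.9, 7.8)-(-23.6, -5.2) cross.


Cross products: d1=422, d2=-142.8, d3=161.52, d4=726.32
d1*d2 < 0 and d3*d4 < 0? no

No, they don't intersect


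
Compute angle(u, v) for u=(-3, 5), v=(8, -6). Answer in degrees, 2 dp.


u.v = -54, |u| = sqrt(34) = 5.831, |v| = sqrt(100) = 10
cos(theta) = u.v/(|u||v|) = -54/sqrt(3400) = -0.926092
theta = acos(-0.926092) = 157.83 degrees

157.83 degrees


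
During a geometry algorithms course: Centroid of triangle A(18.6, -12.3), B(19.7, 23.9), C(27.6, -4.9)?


Centroid = ((x_A+x_B+x_C)/3, (y_A+y_B+y_C)/3)
= ((18.6+19.7+27.6)/3, ((-12.3)+23.9+(-4.9))/3)
= (21.9667, 2.2333)

(21.9667, 2.2333)


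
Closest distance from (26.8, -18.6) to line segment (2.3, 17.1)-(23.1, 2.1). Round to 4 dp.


Project P onto AB: t = 1 (clamped to [0,1])
Closest point on segment: (23.1, 2.1)
Distance: 21.0281

21.0281


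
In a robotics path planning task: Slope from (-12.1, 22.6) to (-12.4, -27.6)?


slope = (y2-y1)/(x2-x1) = ((-27.6)-22.6)/((-12.4)-(-12.1)) = (-50.2)/(-0.3) = 167.3333

167.3333


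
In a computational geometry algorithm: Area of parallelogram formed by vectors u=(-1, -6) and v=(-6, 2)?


|u x v| = |(-1)*2 - (-6)*(-6)|
= |(-2) - 36| = 38

38


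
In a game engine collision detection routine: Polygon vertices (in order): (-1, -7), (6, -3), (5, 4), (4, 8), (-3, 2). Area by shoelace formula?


Shoelace sum: ((-1)*(-3) - 6*(-7)) + (6*4 - 5*(-3)) + (5*8 - 4*4) + (4*2 - (-3)*8) + ((-3)*(-7) - (-1)*2)
= 163
Area = |163|/2 = 81.5

81.5


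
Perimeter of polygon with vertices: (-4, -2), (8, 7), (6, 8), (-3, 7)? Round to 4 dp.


Sides: (-4, -2)->(8, 7): sqrt(225) = 15, (8, 7)->(6, 8): sqrt(5) = 2.236068, (6, 8)->(-3, 7): sqrt(82) = 9.055385, (-3, 7)->(-4, -2): sqrt(82) = 9.055385
Sum = 35.346838
Perimeter = 35.3468

35.3468


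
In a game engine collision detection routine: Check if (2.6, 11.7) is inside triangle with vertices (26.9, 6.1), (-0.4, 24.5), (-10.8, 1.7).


Cross products: AB x AP = 294.24, BC x BP = 201.52, CA x CP = 318.04
All same sign? yes

Yes, inside


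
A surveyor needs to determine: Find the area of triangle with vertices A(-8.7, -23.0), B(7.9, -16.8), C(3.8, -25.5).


Area = |x_A(y_B-y_C) + x_B(y_C-y_A) + x_C(y_A-y_B)|/2
= |(-75.69) + (-19.75) + (-23.56)|/2
= 119/2 = 59.5

59.5


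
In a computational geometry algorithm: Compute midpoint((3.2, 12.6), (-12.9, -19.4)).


M = ((3.2+(-12.9))/2, (12.6+(-19.4))/2)
= (-4.85, -3.4)

(-4.85, -3.4)


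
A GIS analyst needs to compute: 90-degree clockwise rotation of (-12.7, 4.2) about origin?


90° CW: (x,y) -> (y, -x)
(-12.7,4.2) -> (4.2, 12.7)

(4.2, 12.7)


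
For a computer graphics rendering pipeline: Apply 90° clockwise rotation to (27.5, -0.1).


90° CW: (x,y) -> (y, -x)
(27.5,-0.1) -> (-0.1, -27.5)

(-0.1, -27.5)


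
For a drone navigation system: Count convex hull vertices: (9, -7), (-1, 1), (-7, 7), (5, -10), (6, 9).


Convex hull vertices (CCW): (-7, 7), (5, -10), (9, -7), (6, 9)
Count = 4

4


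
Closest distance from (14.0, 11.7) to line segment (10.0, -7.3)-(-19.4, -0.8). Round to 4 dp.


Project P onto AB: t = 0.0065 (clamped to [0,1])
Closest point on segment: (9.8087, -7.2577)
Distance: 19.4155

19.4155


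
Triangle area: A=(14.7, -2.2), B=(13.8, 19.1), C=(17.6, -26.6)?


Area = |x_A(y_B-y_C) + x_B(y_C-y_A) + x_C(y_A-y_B)|/2
= |671.79 + (-336.72) + (-374.88)|/2
= 39.81/2 = 19.905

19.905


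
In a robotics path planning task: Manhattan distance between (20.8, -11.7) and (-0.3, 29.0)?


|20.8-(-0.3)| + |(-11.7)-29| = 21.1 + 40.7 = 61.8

61.8


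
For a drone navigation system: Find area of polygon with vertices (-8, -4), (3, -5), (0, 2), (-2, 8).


Shoelace sum: ((-8)*(-5) - 3*(-4)) + (3*2 - 0*(-5)) + (0*8 - (-2)*2) + ((-2)*(-4) - (-8)*8)
= 134
Area = |134|/2 = 67

67


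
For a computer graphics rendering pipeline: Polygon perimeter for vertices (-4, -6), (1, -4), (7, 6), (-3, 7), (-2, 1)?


Sides: (-4, -6)->(1, -4): sqrt(29) = 5.385165, (1, -4)->(7, 6): sqrt(136) = 11.661904, (7, 6)->(-3, 7): sqrt(101) = 10.049876, (-3, 7)->(-2, 1): sqrt(37) = 6.082763, (-2, 1)->(-4, -6): sqrt(53) = 7.28011
Sum = 40.459818
Perimeter = 40.4598

40.4598


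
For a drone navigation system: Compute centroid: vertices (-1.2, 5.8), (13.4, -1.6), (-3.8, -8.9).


Centroid = ((x_A+x_B+x_C)/3, (y_A+y_B+y_C)/3)
= (((-1.2)+13.4+(-3.8))/3, (5.8+(-1.6)+(-8.9))/3)
= (2.8, -1.5667)

(2.8, -1.5667)


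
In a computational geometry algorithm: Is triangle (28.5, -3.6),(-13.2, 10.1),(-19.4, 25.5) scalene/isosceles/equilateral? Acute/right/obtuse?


Side lengths squared: AB^2=1926.58, BC^2=275.6, CA^2=3141.22
Sorted: [275.6, 1926.58, 3141.22]
By sides: Scalene, By angles: Obtuse

Scalene, Obtuse


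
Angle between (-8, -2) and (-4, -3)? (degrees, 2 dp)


u.v = 38, |u| = sqrt(68) = 8.2462, |v| = sqrt(25) = 5
cos(theta) = u.v/(|u||v|) = 38/sqrt(1700) = 0.921635
theta = acos(0.921635) = 22.83 degrees

22.83 degrees


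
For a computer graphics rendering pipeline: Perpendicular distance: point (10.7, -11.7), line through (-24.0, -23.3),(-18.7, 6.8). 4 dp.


|cross product| = 982.99
|line direction| = sqrt(934.1) = 30.563
Distance = 982.99/sqrt(934.1) = 32.1627

32.1627


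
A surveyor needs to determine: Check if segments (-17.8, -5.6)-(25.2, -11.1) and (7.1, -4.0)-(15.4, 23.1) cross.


Cross products: d1=661.51, d2=-549.44, d3=205.75, d4=1416.7
d1*d2 < 0 and d3*d4 < 0? no

No, they don't intersect


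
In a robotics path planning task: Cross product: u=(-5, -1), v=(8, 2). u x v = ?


u x v = u_x*v_y - u_y*v_x = (-5)*2 - (-1)*8
= (-10) - (-8) = -2

-2


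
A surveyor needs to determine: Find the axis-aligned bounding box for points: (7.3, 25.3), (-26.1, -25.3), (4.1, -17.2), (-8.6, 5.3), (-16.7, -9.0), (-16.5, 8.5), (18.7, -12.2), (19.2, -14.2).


x range: [-26.1, 19.2]
y range: [-25.3, 25.3]
Bounding box: (-26.1,-25.3) to (19.2,25.3)

(-26.1,-25.3) to (19.2,25.3)


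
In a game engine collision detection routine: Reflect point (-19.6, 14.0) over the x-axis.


Reflection over x-axis: (x,y) -> (x,-y)
(-19.6, 14) -> (-19.6, -14)

(-19.6, -14)


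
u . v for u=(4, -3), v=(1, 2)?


u . v = u_x*v_x + u_y*v_y = 4*1 + (-3)*2
= 4 + (-6) = -2

-2


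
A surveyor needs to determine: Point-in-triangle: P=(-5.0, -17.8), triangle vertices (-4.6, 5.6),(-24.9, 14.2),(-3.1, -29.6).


Cross products: AB x AP = 478.46, BC x BP = 174.02, CA x CP = 49.18
All same sign? yes

Yes, inside


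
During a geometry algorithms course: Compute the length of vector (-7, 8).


|u| = sqrt((-7)^2 + 8^2) = sqrt(113) = 10.6301

10.6301


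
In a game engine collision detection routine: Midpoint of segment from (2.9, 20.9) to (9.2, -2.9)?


M = ((2.9+9.2)/2, (20.9+(-2.9))/2)
= (6.05, 9)

(6.05, 9)


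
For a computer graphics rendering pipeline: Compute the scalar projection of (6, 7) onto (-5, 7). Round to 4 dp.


u.v = 19, |v| = sqrt(74) = 8.6023
Scalar projection = u.v / |v| = 19 / sqrt(74) = 2.2087

2.2087


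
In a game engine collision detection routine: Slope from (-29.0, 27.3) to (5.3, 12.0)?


slope = (y2-y1)/(x2-x1) = (12-27.3)/(5.3-(-29)) = (-15.3)/34.3 = -0.4461

-0.4461


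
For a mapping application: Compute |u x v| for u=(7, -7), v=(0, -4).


|u x v| = |7*(-4) - (-7)*0|
= |(-28) - 0| = 28

28


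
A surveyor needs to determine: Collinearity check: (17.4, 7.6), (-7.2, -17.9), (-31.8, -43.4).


Cross product: ((-7.2)-17.4)*((-43.4)-7.6) - ((-17.9)-7.6)*((-31.8)-17.4)
= 0

Yes, collinear


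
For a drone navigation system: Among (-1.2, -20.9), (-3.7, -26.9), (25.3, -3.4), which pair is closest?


d(P0,P1) = 6.5, d(P0,P2) = 31.7569, d(P1,P2) = 37.3263
Closest: P0 and P1

Closest pair: (-1.2, -20.9) and (-3.7, -26.9), distance = 6.5


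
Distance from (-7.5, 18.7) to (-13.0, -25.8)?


dx=-5.5, dy=-44.5
d^2 = (-5.5)^2 + (-44.5)^2 = 2010.5
d = sqrt(2010.5) = 44.8386

44.8386


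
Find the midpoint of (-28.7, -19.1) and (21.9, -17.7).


M = (((-28.7)+21.9)/2, ((-19.1)+(-17.7))/2)
= (-3.4, -18.4)

(-3.4, -18.4)


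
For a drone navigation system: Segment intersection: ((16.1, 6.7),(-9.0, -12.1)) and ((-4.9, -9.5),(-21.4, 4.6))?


Cross products: d1=-563.4, d2=100.71, d3=11.82, d4=-652.29
d1*d2 < 0 and d3*d4 < 0? yes

Yes, they intersect


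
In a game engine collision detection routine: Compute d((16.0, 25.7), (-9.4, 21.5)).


dx=-25.4, dy=-4.2
d^2 = (-25.4)^2 + (-4.2)^2 = 662.8
d = sqrt(662.8) = 25.7449

25.7449


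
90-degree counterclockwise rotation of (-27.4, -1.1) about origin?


90° CCW: (x,y) -> (-y, x)
(-27.4,-1.1) -> (1.1, -27.4)

(1.1, -27.4)


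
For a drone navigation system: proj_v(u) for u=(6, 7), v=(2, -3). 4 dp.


u.v = -9, |v| = sqrt(13) = 3.6056
Scalar projection = u.v / |v| = -9 / sqrt(13) = -2.4962

-2.4962


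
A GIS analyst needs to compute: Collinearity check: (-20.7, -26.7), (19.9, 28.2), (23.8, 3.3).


Cross product: (19.9-(-20.7))*(3.3-(-26.7)) - (28.2-(-26.7))*(23.8-(-20.7))
= -1225.05

No, not collinear


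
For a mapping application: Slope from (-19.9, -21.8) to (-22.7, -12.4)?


slope = (y2-y1)/(x2-x1) = ((-12.4)-(-21.8))/((-22.7)-(-19.9)) = 9.4/(-2.8) = -3.3571

-3.3571


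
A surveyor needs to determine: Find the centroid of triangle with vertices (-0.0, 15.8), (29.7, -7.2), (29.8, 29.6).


Centroid = ((x_A+x_B+x_C)/3, (y_A+y_B+y_C)/3)
= ((0+29.7+29.8)/3, (15.8+(-7.2)+29.6)/3)
= (19.8333, 12.7333)

(19.8333, 12.7333)


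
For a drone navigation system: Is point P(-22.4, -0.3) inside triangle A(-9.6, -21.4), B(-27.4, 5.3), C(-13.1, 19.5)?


Cross products: AB x AP = -33.82, BC x BP = -151.08, CA x CP = -449.67
All same sign? yes

Yes, inside


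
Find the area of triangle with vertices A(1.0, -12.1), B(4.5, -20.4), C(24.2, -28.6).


Area = |x_A(y_B-y_C) + x_B(y_C-y_A) + x_C(y_A-y_B)|/2
= |8.2 + (-74.25) + 200.86|/2
= 134.81/2 = 67.405

67.405


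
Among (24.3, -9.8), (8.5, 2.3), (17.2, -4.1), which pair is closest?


d(P0,P1) = 19.901, d(P0,P2) = 9.1049, d(P1,P2) = 10.8005
Closest: P0 and P2

Closest pair: (24.3, -9.8) and (17.2, -4.1), distance = 9.1049


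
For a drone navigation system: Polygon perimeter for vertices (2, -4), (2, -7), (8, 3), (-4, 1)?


Sides: (2, -4)->(2, -7): sqrt(9) = 3, (2, -7)->(8, 3): sqrt(136) = 11.661904, (8, 3)->(-4, 1): sqrt(148) = 12.165525, (-4, 1)->(2, -4): sqrt(61) = 7.81025
Sum = 34.637679
Perimeter = 34.6377

34.6377


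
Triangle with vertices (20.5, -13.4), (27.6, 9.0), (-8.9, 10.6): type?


Side lengths squared: AB^2=552.17, BC^2=1334.81, CA^2=1440.36
Sorted: [552.17, 1334.81, 1440.36]
By sides: Scalene, By angles: Acute

Scalene, Acute


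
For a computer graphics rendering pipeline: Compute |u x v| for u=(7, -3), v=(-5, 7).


|u x v| = |7*7 - (-3)*(-5)|
= |49 - 15| = 34

34


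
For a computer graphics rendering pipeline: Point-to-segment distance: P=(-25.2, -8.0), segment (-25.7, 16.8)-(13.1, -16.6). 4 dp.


Project P onto AB: t = 0.3234 (clamped to [0,1])
Closest point on segment: (-13.1508, 5.9973)
Distance: 18.4691

18.4691


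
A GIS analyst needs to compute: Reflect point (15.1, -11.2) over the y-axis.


Reflection over y-axis: (x,y) -> (-x,y)
(15.1, -11.2) -> (-15.1, -11.2)

(-15.1, -11.2)


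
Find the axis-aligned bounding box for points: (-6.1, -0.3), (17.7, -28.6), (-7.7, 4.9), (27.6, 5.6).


x range: [-7.7, 27.6]
y range: [-28.6, 5.6]
Bounding box: (-7.7,-28.6) to (27.6,5.6)

(-7.7,-28.6) to (27.6,5.6)


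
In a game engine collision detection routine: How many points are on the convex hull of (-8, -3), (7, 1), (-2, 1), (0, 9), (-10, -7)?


Convex hull vertices (CCW): (-10, -7), (7, 1), (0, 9), (-8, -3)
Count = 4

4


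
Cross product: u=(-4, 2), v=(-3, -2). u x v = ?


u x v = u_x*v_y - u_y*v_x = (-4)*(-2) - 2*(-3)
= 8 - (-6) = 14

14


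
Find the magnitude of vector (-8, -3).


|u| = sqrt((-8)^2 + (-3)^2) = sqrt(73) = 8.544

8.544


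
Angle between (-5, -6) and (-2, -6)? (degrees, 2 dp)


u.v = 46, |u| = sqrt(61) = 7.8102, |v| = sqrt(40) = 6.3246
cos(theta) = u.v/(|u||v|) = 46/sqrt(2440) = 0.931243
theta = acos(0.931243) = 21.37 degrees

21.37 degrees


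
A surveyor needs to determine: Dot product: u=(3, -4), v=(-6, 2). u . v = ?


u . v = u_x*v_x + u_y*v_y = 3*(-6) + (-4)*2
= (-18) + (-8) = -26

-26


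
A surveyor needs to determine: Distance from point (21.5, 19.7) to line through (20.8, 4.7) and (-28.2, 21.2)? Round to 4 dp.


|cross product| = 746.55
|line direction| = sqrt(2673.25) = 51.7035
Distance = 746.55/sqrt(2673.25) = 14.4391

14.4391


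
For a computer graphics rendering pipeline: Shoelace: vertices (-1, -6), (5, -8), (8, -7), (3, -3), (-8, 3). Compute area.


Shoelace sum: ((-1)*(-8) - 5*(-6)) + (5*(-7) - 8*(-8)) + (8*(-3) - 3*(-7)) + (3*3 - (-8)*(-3)) + ((-8)*(-6) - (-1)*3)
= 100
Area = |100|/2 = 50

50


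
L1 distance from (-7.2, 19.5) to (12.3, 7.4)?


|(-7.2)-12.3| + |19.5-7.4| = 19.5 + 12.1 = 31.6

31.6


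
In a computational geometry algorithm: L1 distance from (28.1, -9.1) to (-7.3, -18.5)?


|28.1-(-7.3)| + |(-9.1)-(-18.5)| = 35.4 + 9.4 = 44.8

44.8


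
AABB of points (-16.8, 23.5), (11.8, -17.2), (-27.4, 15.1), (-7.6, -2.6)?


x range: [-27.4, 11.8]
y range: [-17.2, 23.5]
Bounding box: (-27.4,-17.2) to (11.8,23.5)

(-27.4,-17.2) to (11.8,23.5)


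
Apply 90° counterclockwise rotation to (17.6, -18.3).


90° CCW: (x,y) -> (-y, x)
(17.6,-18.3) -> (18.3, 17.6)

(18.3, 17.6)


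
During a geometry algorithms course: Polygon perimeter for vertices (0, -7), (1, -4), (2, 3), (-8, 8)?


Sides: (0, -7)->(1, -4): sqrt(10) = 3.162278, (1, -4)->(2, 3): sqrt(50) = 7.071068, (2, 3)->(-8, 8): sqrt(125) = 11.18034, (-8, 8)->(0, -7): sqrt(289) = 17
Sum = 38.413686
Perimeter = 38.4137

38.4137


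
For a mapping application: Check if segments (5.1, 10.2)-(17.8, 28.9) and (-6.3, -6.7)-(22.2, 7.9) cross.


Cross products: d1=315.21, d2=662.74, d3=-1.45, d4=-348.98
d1*d2 < 0 and d3*d4 < 0? no

No, they don't intersect


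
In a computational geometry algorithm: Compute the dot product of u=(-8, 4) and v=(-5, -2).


u . v = u_x*v_x + u_y*v_y = (-8)*(-5) + 4*(-2)
= 40 + (-8) = 32

32


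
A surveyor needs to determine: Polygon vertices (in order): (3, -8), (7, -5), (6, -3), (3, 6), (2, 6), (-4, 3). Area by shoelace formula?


Shoelace sum: (3*(-5) - 7*(-8)) + (7*(-3) - 6*(-5)) + (6*6 - 3*(-3)) + (3*6 - 2*6) + (2*3 - (-4)*6) + ((-4)*(-8) - 3*3)
= 154
Area = |154|/2 = 77

77


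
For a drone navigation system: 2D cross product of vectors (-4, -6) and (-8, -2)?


u x v = u_x*v_y - u_y*v_x = (-4)*(-2) - (-6)*(-8)
= 8 - 48 = -40

-40


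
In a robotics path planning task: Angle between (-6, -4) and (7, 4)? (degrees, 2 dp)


u.v = -58, |u| = sqrt(52) = 7.2111, |v| = sqrt(65) = 8.0623
cos(theta) = u.v/(|u||v|) = -58/sqrt(3380) = -0.99763
theta = acos(-0.99763) = 176.05 degrees

176.05 degrees


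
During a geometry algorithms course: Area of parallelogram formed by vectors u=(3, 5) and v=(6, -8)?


|u x v| = |3*(-8) - 5*6|
= |(-24) - 30| = 54

54


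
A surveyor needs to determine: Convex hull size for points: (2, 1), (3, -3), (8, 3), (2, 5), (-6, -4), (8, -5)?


Convex hull vertices (CCW): (-6, -4), (8, -5), (8, 3), (2, 5)
Count = 4

4


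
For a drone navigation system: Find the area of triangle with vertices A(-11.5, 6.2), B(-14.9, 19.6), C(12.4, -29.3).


Area = |x_A(y_B-y_C) + x_B(y_C-y_A) + x_C(y_A-y_B)|/2
= |(-562.35) + 528.95 + (-166.16)|/2
= 199.56/2 = 99.78

99.78


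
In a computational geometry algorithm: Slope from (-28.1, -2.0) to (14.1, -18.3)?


slope = (y2-y1)/(x2-x1) = ((-18.3)-(-2))/(14.1-(-28.1)) = (-16.3)/42.2 = -0.3863

-0.3863


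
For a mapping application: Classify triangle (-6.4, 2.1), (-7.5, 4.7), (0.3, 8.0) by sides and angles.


Side lengths squared: AB^2=7.97, BC^2=71.73, CA^2=79.7
Sorted: [7.97, 71.73, 79.7]
By sides: Scalene, By angles: Right

Scalene, Right


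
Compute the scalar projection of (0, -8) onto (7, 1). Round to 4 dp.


u.v = -8, |v| = sqrt(50) = 7.0711
Scalar projection = u.v / |v| = -8 / sqrt(50) = -1.1314

-1.1314


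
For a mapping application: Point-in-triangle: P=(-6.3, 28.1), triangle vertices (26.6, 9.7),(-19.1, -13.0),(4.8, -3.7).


Cross products: AB x AP = -1587.71, BC x BP = 863.25, CA x CP = 841.98
All same sign? no

No, outside


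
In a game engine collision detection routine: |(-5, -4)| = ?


|u| = sqrt((-5)^2 + (-4)^2) = sqrt(41) = 6.4031

6.4031


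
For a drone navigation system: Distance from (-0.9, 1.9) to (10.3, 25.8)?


dx=11.2, dy=23.9
d^2 = 11.2^2 + 23.9^2 = 696.65
d = sqrt(696.65) = 26.3941

26.3941


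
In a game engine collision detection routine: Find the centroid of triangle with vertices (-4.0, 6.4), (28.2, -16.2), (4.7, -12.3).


Centroid = ((x_A+x_B+x_C)/3, (y_A+y_B+y_C)/3)
= (((-4)+28.2+4.7)/3, (6.4+(-16.2)+(-12.3))/3)
= (9.6333, -7.3667)

(9.6333, -7.3667)


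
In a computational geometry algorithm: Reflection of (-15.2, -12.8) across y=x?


Reflection over y=x: (x,y) -> (y,x)
(-15.2, -12.8) -> (-12.8, -15.2)

(-12.8, -15.2)


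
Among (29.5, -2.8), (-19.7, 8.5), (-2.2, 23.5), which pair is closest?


d(P0,P1) = 50.481, d(P0,P2) = 41.1896, d(P1,P2) = 23.0489
Closest: P1 and P2

Closest pair: (-19.7, 8.5) and (-2.2, 23.5), distance = 23.0489


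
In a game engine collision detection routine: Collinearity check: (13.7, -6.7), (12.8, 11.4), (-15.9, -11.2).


Cross product: (12.8-13.7)*((-11.2)-(-6.7)) - (11.4-(-6.7))*((-15.9)-13.7)
= 539.81

No, not collinear


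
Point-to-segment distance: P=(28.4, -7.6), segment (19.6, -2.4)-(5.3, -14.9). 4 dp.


Project P onto AB: t = 0 (clamped to [0,1])
Closest point on segment: (19.6, -2.4)
Distance: 10.2215

10.2215


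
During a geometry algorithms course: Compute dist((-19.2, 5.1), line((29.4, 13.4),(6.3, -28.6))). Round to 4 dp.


|cross product| = 1849.47
|line direction| = sqrt(2297.61) = 47.9334
Distance = 1849.47/sqrt(2297.61) = 38.5842

38.5842


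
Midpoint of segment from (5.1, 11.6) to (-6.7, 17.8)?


M = ((5.1+(-6.7))/2, (11.6+17.8)/2)
= (-0.8, 14.7)

(-0.8, 14.7)


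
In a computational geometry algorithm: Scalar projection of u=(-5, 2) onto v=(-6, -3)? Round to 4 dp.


u.v = 24, |v| = sqrt(45) = 6.7082
Scalar projection = u.v / |v| = 24 / sqrt(45) = 3.5777

3.5777


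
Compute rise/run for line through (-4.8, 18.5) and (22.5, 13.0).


slope = (y2-y1)/(x2-x1) = (13-18.5)/(22.5-(-4.8)) = (-5.5)/27.3 = -0.2015

-0.2015


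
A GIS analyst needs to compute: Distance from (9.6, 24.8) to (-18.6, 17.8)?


dx=-28.2, dy=-7
d^2 = (-28.2)^2 + (-7)^2 = 844.24
d = sqrt(844.24) = 29.0558

29.0558


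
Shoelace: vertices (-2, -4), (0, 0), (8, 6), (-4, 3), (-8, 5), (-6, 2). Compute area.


Shoelace sum: ((-2)*0 - 0*(-4)) + (0*6 - 8*0) + (8*3 - (-4)*6) + ((-4)*5 - (-8)*3) + ((-8)*2 - (-6)*5) + ((-6)*(-4) - (-2)*2)
= 94
Area = |94|/2 = 47

47


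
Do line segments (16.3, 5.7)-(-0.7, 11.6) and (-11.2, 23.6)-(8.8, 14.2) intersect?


Cross products: d1=-99.5, d2=-141.3, d3=-142.05, d4=-100.25
d1*d2 < 0 and d3*d4 < 0? no

No, they don't intersect


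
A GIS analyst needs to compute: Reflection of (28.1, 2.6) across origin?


Reflection over origin: (x,y) -> (-x,-y)
(28.1, 2.6) -> (-28.1, -2.6)

(-28.1, -2.6)


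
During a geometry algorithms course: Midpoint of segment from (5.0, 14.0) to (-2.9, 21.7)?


M = ((5+(-2.9))/2, (14+21.7)/2)
= (1.05, 17.85)

(1.05, 17.85)


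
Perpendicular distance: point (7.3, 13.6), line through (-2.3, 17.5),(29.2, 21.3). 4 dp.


|cross product| = 159.33
|line direction| = sqrt(1006.69) = 31.7284
Distance = 159.33/sqrt(1006.69) = 5.0217

5.0217


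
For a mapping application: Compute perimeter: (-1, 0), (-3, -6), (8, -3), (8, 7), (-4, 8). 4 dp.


Sides: (-1, 0)->(-3, -6): sqrt(40) = 6.324555, (-3, -6)->(8, -3): sqrt(130) = 11.401754, (8, -3)->(8, 7): sqrt(100) = 10, (8, 7)->(-4, 8): sqrt(145) = 12.041595, (-4, 8)->(-1, 0): sqrt(73) = 8.544004
Sum = 48.311908
Perimeter = 48.3119

48.3119


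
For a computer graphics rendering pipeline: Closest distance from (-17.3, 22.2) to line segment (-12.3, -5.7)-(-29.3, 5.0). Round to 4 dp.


Project P onto AB: t = 0.9505 (clamped to [0,1])
Closest point on segment: (-28.459, 4.4707)
Distance: 20.9488

20.9488


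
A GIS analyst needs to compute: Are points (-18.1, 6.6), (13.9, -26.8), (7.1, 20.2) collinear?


Cross product: (13.9-(-18.1))*(20.2-6.6) - ((-26.8)-6.6)*(7.1-(-18.1))
= 1276.88

No, not collinear


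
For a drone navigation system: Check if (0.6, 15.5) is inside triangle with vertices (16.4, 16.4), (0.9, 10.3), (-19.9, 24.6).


Cross products: AB x AP = -82.43, BC x BP = -103.87, CA x CP = -162.23
All same sign? yes

Yes, inside


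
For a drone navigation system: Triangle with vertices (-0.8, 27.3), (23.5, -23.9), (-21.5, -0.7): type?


Side lengths squared: AB^2=3211.93, BC^2=2563.24, CA^2=1212.49
Sorted: [1212.49, 2563.24, 3211.93]
By sides: Scalene, By angles: Acute

Scalene, Acute


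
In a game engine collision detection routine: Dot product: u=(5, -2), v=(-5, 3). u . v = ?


u . v = u_x*v_x + u_y*v_y = 5*(-5) + (-2)*3
= (-25) + (-6) = -31

-31


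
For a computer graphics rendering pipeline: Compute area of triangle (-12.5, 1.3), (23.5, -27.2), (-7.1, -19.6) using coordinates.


Area = |x_A(y_B-y_C) + x_B(y_C-y_A) + x_C(y_A-y_B)|/2
= |95 + (-491.15) + (-202.35)|/2
= 598.5/2 = 299.25

299.25


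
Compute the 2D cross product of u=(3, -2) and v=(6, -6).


u x v = u_x*v_y - u_y*v_x = 3*(-6) - (-2)*6
= (-18) - (-12) = -6

-6


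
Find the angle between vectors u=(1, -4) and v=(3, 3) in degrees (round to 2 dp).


u.v = -9, |u| = sqrt(17) = 4.1231, |v| = sqrt(18) = 4.2426
cos(theta) = u.v/(|u||v|) = -9/sqrt(306) = -0.514496
theta = acos(-0.514496) = 120.96 degrees

120.96 degrees


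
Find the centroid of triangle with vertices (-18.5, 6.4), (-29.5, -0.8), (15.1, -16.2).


Centroid = ((x_A+x_B+x_C)/3, (y_A+y_B+y_C)/3)
= (((-18.5)+(-29.5)+15.1)/3, (6.4+(-0.8)+(-16.2))/3)
= (-10.9667, -3.5333)

(-10.9667, -3.5333)


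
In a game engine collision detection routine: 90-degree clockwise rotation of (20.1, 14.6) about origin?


90° CW: (x,y) -> (y, -x)
(20.1,14.6) -> (14.6, -20.1)

(14.6, -20.1)


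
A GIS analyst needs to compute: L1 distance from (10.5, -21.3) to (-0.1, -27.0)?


|10.5-(-0.1)| + |(-21.3)-(-27)| = 10.6 + 5.7 = 16.3

16.3


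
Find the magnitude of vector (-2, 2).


|u| = sqrt((-2)^2 + 2^2) = sqrt(8) = 2.8284

2.8284


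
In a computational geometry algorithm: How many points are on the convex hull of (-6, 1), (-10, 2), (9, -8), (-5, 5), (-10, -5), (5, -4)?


Convex hull vertices (CCW): (-10, -5), (9, -8), (5, -4), (-5, 5), (-10, 2)
Count = 5

5


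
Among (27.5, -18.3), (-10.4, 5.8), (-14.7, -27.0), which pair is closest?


d(P0,P1) = 44.9135, d(P0,P2) = 43.0875, d(P1,P2) = 33.0807
Closest: P1 and P2

Closest pair: (-10.4, 5.8) and (-14.7, -27.0), distance = 33.0807


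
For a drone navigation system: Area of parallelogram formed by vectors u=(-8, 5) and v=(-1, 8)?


|u x v| = |(-8)*8 - 5*(-1)|
= |(-64) - (-5)| = 59

59


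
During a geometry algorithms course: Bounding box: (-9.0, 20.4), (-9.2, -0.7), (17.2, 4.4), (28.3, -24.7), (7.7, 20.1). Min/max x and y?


x range: [-9.2, 28.3]
y range: [-24.7, 20.4]
Bounding box: (-9.2,-24.7) to (28.3,20.4)

(-9.2,-24.7) to (28.3,20.4)


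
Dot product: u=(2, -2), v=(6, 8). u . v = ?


u . v = u_x*v_x + u_y*v_y = 2*6 + (-2)*8
= 12 + (-16) = -4

-4


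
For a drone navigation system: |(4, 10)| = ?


|u| = sqrt(4^2 + 10^2) = sqrt(116) = 10.7703

10.7703


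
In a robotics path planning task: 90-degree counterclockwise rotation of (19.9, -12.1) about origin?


90° CCW: (x,y) -> (-y, x)
(19.9,-12.1) -> (12.1, 19.9)

(12.1, 19.9)


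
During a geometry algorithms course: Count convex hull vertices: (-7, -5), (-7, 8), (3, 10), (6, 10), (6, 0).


Convex hull vertices (CCW): (-7, -5), (6, 0), (6, 10), (3, 10), (-7, 8)
Count = 5

5


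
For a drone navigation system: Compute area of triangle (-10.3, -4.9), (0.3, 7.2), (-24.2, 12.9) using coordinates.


Area = |x_A(y_B-y_C) + x_B(y_C-y_A) + x_C(y_A-y_B)|/2
= |58.71 + 5.34 + 292.82|/2
= 356.87/2 = 178.435

178.435


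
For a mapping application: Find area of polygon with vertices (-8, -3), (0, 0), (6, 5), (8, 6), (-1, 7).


Shoelace sum: ((-8)*0 - 0*(-3)) + (0*5 - 6*0) + (6*6 - 8*5) + (8*7 - (-1)*6) + ((-1)*(-3) - (-8)*7)
= 117
Area = |117|/2 = 58.5

58.5


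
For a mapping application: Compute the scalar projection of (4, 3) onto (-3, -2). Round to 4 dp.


u.v = -18, |v| = sqrt(13) = 3.6056
Scalar projection = u.v / |v| = -18 / sqrt(13) = -4.9923

-4.9923


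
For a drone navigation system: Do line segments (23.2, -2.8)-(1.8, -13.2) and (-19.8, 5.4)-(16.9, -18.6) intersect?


Cross products: d1=731.06, d2=-164.22, d3=-622.68, d4=272.6
d1*d2 < 0 and d3*d4 < 0? yes

Yes, they intersect


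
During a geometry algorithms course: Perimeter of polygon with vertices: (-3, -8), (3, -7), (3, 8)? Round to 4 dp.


Sides: (-3, -8)->(3, -7): sqrt(37) = 6.082763, (3, -7)->(3, 8): sqrt(225) = 15, (3, 8)->(-3, -8): sqrt(292) = 17.088007
Sum = 38.17077
Perimeter = 38.1708

38.1708


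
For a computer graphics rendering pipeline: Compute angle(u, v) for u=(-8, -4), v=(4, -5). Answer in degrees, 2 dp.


u.v = -12, |u| = sqrt(80) = 8.9443, |v| = sqrt(41) = 6.4031
cos(theta) = u.v/(|u||v|) = -12/sqrt(3280) = -0.209529
theta = acos(-0.209529) = 102.09 degrees

102.09 degrees


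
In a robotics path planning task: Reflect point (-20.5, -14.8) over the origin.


Reflection over origin: (x,y) -> (-x,-y)
(-20.5, -14.8) -> (20.5, 14.8)

(20.5, 14.8)


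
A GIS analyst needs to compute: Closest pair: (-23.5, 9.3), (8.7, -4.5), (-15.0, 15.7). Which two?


d(P0,P1) = 35.0326, d(P0,P2) = 10.64, d(P1,P2) = 31.1405
Closest: P0 and P2

Closest pair: (-23.5, 9.3) and (-15.0, 15.7), distance = 10.64


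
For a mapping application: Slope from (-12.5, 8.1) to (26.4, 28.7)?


slope = (y2-y1)/(x2-x1) = (28.7-8.1)/(26.4-(-12.5)) = 20.6/38.9 = 0.5296

0.5296


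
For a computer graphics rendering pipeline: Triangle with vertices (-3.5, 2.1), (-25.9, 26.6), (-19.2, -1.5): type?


Side lengths squared: AB^2=1102.01, BC^2=834.5, CA^2=259.45
Sorted: [259.45, 834.5, 1102.01]
By sides: Scalene, By angles: Obtuse

Scalene, Obtuse


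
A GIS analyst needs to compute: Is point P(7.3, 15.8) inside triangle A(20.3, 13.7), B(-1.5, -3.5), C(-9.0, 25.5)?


Cross products: AB x AP = -269.38, BC x BP = -399.95, CA x CP = -91.87
All same sign? yes

Yes, inside


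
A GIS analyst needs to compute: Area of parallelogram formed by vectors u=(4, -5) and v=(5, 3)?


|u x v| = |4*3 - (-5)*5|
= |12 - (-25)| = 37

37


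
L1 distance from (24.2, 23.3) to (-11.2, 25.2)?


|24.2-(-11.2)| + |23.3-25.2| = 35.4 + 1.9 = 37.3

37.3


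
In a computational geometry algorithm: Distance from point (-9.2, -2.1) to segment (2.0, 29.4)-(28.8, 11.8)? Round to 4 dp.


Project P onto AB: t = 0.2473 (clamped to [0,1])
Closest point on segment: (8.628, 25.0473)
Distance: 32.4779

32.4779


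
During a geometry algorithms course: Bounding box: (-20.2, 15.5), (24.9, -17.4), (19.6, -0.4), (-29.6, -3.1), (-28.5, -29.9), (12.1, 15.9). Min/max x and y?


x range: [-29.6, 24.9]
y range: [-29.9, 15.9]
Bounding box: (-29.6,-29.9) to (24.9,15.9)

(-29.6,-29.9) to (24.9,15.9)


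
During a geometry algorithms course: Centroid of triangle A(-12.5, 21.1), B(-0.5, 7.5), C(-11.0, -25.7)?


Centroid = ((x_A+x_B+x_C)/3, (y_A+y_B+y_C)/3)
= (((-12.5)+(-0.5)+(-11))/3, (21.1+7.5+(-25.7))/3)
= (-8, 0.9667)

(-8, 0.9667)


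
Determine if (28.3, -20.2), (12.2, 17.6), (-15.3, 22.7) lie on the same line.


Cross product: (12.2-28.3)*(22.7-(-20.2)) - (17.6-(-20.2))*((-15.3)-28.3)
= 957.39

No, not collinear


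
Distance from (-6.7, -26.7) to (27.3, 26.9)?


dx=34, dy=53.6
d^2 = 34^2 + 53.6^2 = 4028.96
d = sqrt(4028.96) = 63.4741

63.4741


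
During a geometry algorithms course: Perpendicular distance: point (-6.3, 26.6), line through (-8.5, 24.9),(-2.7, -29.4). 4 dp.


|cross product| = 129.32
|line direction| = sqrt(2982.13) = 54.6089
Distance = 129.32/sqrt(2982.13) = 2.3681

2.3681


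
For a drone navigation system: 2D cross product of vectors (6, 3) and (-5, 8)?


u x v = u_x*v_y - u_y*v_x = 6*8 - 3*(-5)
= 48 - (-15) = 63

63


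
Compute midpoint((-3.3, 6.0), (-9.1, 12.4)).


M = (((-3.3)+(-9.1))/2, (6+12.4)/2)
= (-6.2, 9.2)

(-6.2, 9.2)


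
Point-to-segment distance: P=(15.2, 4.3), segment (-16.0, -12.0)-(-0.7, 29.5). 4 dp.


Project P onto AB: t = 0.5898 (clamped to [0,1])
Closest point on segment: (-6.9764, 12.4759)
Distance: 23.6355

23.6355


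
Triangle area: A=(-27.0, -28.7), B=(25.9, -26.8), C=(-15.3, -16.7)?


Area = |x_A(y_B-y_C) + x_B(y_C-y_A) + x_C(y_A-y_B)|/2
= |272.7 + 310.8 + 29.07|/2
= 612.57/2 = 306.285

306.285


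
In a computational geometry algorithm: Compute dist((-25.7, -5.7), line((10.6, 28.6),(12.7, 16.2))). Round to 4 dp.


|cross product| = 522.15
|line direction| = sqrt(158.17) = 12.5766
Distance = 522.15/sqrt(158.17) = 41.5177

41.5177


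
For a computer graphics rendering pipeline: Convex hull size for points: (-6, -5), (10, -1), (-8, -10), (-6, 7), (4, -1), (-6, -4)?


Convex hull vertices (CCW): (-8, -10), (10, -1), (-6, 7)
Count = 3

3


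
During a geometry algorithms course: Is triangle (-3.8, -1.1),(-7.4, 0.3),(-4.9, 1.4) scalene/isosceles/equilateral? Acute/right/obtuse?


Side lengths squared: AB^2=14.92, BC^2=7.46, CA^2=7.46
Sorted: [7.46, 7.46, 14.92]
By sides: Isosceles, By angles: Right

Isosceles, Right


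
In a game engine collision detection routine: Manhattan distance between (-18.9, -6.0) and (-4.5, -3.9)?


|(-18.9)-(-4.5)| + |(-6)-(-3.9)| = 14.4 + 2.1 = 16.5

16.5


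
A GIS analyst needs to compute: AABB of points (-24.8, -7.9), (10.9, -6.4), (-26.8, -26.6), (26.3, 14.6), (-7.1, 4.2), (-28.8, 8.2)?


x range: [-28.8, 26.3]
y range: [-26.6, 14.6]
Bounding box: (-28.8,-26.6) to (26.3,14.6)

(-28.8,-26.6) to (26.3,14.6)


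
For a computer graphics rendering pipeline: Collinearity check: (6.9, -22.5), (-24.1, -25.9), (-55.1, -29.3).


Cross product: ((-24.1)-6.9)*((-29.3)-(-22.5)) - ((-25.9)-(-22.5))*((-55.1)-6.9)
= 0

Yes, collinear


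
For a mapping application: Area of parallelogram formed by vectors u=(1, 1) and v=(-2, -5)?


|u x v| = |1*(-5) - 1*(-2)|
= |(-5) - (-2)| = 3

3


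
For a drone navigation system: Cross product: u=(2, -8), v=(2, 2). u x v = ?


u x v = u_x*v_y - u_y*v_x = 2*2 - (-8)*2
= 4 - (-16) = 20

20


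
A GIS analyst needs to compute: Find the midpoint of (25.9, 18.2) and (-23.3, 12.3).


M = ((25.9+(-23.3))/2, (18.2+12.3)/2)
= (1.3, 15.25)

(1.3, 15.25)


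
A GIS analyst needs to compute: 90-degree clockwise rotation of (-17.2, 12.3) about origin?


90° CW: (x,y) -> (y, -x)
(-17.2,12.3) -> (12.3, 17.2)

(12.3, 17.2)


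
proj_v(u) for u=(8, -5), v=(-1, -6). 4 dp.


u.v = 22, |v| = sqrt(37) = 6.0828
Scalar projection = u.v / |v| = 22 / sqrt(37) = 3.6168

3.6168


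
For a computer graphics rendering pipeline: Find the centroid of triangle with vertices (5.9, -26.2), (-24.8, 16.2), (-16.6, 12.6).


Centroid = ((x_A+x_B+x_C)/3, (y_A+y_B+y_C)/3)
= ((5.9+(-24.8)+(-16.6))/3, ((-26.2)+16.2+12.6)/3)
= (-11.8333, 0.8667)

(-11.8333, 0.8667)


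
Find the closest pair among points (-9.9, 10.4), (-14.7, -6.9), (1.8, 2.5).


d(P0,P1) = 17.9536, d(P0,P2) = 14.1174, d(P1,P2) = 18.9897
Closest: P0 and P2

Closest pair: (-9.9, 10.4) and (1.8, 2.5), distance = 14.1174


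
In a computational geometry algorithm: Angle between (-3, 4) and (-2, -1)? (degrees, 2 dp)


u.v = 2, |u| = sqrt(25) = 5, |v| = sqrt(5) = 2.2361
cos(theta) = u.v/(|u||v|) = 2/sqrt(125) = 0.178885
theta = acos(0.178885) = 79.7 degrees

79.7 degrees


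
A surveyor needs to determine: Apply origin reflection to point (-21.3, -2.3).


Reflection over origin: (x,y) -> (-x,-y)
(-21.3, -2.3) -> (21.3, 2.3)

(21.3, 2.3)


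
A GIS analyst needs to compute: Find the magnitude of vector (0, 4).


|u| = sqrt(0^2 + 4^2) = sqrt(16) = 4

4


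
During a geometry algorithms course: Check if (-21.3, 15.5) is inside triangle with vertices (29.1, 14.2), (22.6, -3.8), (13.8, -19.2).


Cross products: AB x AP = -915.65, BC x BP = -845.9, CA x CP = 1703.25
All same sign? no

No, outside


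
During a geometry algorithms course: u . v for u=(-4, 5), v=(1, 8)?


u . v = u_x*v_x + u_y*v_y = (-4)*1 + 5*8
= (-4) + 40 = 36

36


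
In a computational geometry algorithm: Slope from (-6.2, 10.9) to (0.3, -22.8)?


slope = (y2-y1)/(x2-x1) = ((-22.8)-10.9)/(0.3-(-6.2)) = (-33.7)/6.5 = -5.1846

-5.1846


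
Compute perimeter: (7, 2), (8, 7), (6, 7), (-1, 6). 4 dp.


Sides: (7, 2)->(8, 7): sqrt(26) = 5.09902, (8, 7)->(6, 7): sqrt(4) = 2, (6, 7)->(-1, 6): sqrt(50) = 7.071068, (-1, 6)->(7, 2): sqrt(80) = 8.944272
Sum = 23.11436
Perimeter = 23.1144

23.1144


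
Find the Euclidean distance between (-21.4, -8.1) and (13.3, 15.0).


dx=34.7, dy=23.1
d^2 = 34.7^2 + 23.1^2 = 1737.7
d = sqrt(1737.7) = 41.6857

41.6857


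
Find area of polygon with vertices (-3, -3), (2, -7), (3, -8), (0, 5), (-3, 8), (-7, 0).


Shoelace sum: ((-3)*(-7) - 2*(-3)) + (2*(-8) - 3*(-7)) + (3*5 - 0*(-8)) + (0*8 - (-3)*5) + ((-3)*0 - (-7)*8) + ((-7)*(-3) - (-3)*0)
= 139
Area = |139|/2 = 69.5

69.5


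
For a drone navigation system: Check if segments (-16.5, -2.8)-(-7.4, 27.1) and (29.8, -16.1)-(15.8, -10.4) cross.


Cross products: d1=77.71, d2=-392.76, d3=-1505.4, d4=-1034.93
d1*d2 < 0 and d3*d4 < 0? no

No, they don't intersect


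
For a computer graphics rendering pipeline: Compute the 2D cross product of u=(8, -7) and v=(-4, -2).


u x v = u_x*v_y - u_y*v_x = 8*(-2) - (-7)*(-4)
= (-16) - 28 = -44

-44


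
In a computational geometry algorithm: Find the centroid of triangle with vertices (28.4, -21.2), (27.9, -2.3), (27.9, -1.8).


Centroid = ((x_A+x_B+x_C)/3, (y_A+y_B+y_C)/3)
= ((28.4+27.9+27.9)/3, ((-21.2)+(-2.3)+(-1.8))/3)
= (28.0667, -8.4333)

(28.0667, -8.4333)


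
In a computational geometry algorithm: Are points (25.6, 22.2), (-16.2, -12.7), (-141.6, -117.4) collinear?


Cross product: ((-16.2)-25.6)*((-117.4)-22.2) - ((-12.7)-22.2)*((-141.6)-25.6)
= 0

Yes, collinear


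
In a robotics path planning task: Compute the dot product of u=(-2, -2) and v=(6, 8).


u . v = u_x*v_x + u_y*v_y = (-2)*6 + (-2)*8
= (-12) + (-16) = -28

-28


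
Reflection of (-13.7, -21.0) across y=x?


Reflection over y=x: (x,y) -> (y,x)
(-13.7, -21) -> (-21, -13.7)

(-21, -13.7)


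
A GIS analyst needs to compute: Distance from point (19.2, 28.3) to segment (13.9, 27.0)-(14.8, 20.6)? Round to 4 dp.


Project P onto AB: t = 0 (clamped to [0,1])
Closest point on segment: (13.9, 27)
Distance: 5.4571

5.4571


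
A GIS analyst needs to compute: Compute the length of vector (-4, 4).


|u| = sqrt((-4)^2 + 4^2) = sqrt(32) = 5.6569

5.6569


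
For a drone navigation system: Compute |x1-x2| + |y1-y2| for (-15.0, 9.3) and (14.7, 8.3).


|(-15)-14.7| + |9.3-8.3| = 29.7 + 1 = 30.7

30.7


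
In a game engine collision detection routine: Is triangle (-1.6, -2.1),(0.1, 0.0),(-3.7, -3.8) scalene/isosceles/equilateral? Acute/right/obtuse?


Side lengths squared: AB^2=7.3, BC^2=28.88, CA^2=7.3
Sorted: [7.3, 7.3, 28.88]
By sides: Isosceles, By angles: Obtuse

Isosceles, Obtuse


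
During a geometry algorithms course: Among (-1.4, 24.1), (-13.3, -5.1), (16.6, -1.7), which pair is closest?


d(P0,P1) = 31.5317, d(P0,P2) = 31.4585, d(P1,P2) = 30.0927
Closest: P1 and P2

Closest pair: (-13.3, -5.1) and (16.6, -1.7), distance = 30.0927


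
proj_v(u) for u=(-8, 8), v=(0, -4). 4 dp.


u.v = -32, |v| = sqrt(16) = 4
Scalar projection = u.v / |v| = -32 / sqrt(16) = -8

-8


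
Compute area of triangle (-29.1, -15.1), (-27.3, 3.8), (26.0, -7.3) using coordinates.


Area = |x_A(y_B-y_C) + x_B(y_C-y_A) + x_C(y_A-y_B)|/2
= |(-323.01) + (-212.94) + (-491.4)|/2
= 1027.35/2 = 513.675

513.675


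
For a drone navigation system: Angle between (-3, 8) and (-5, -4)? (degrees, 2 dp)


u.v = -17, |u| = sqrt(73) = 8.544, |v| = sqrt(41) = 6.4031
cos(theta) = u.v/(|u||v|) = -17/sqrt(2993) = -0.310739
theta = acos(-0.310739) = 108.1 degrees

108.1 degrees


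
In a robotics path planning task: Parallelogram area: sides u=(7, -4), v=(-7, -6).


|u x v| = |7*(-6) - (-4)*(-7)|
= |(-42) - 28| = 70

70


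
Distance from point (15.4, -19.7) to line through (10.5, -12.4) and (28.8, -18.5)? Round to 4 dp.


|cross product| = 103.7
|line direction| = sqrt(372.1) = 19.2899
Distance = 103.7/sqrt(372.1) = 5.3759

5.3759


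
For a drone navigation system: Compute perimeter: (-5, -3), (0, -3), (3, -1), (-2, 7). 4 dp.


Sides: (-5, -3)->(0, -3): sqrt(25) = 5, (0, -3)->(3, -1): sqrt(13) = 3.605551, (3, -1)->(-2, 7): sqrt(89) = 9.433981, (-2, 7)->(-5, -3): sqrt(109) = 10.440307
Sum = 28.479839
Perimeter = 28.4798

28.4798


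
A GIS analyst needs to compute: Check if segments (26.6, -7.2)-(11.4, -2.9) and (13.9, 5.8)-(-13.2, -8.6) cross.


Cross products: d1=535.18, d2=199.77, d3=-142.99, d4=192.42
d1*d2 < 0 and d3*d4 < 0? no

No, they don't intersect


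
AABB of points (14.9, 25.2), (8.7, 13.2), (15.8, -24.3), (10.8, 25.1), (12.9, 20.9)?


x range: [8.7, 15.8]
y range: [-24.3, 25.2]
Bounding box: (8.7,-24.3) to (15.8,25.2)

(8.7,-24.3) to (15.8,25.2)


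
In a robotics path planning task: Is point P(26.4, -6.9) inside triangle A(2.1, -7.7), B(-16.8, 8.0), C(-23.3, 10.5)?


Cross products: AB x AP = -396.63, BC x BP = -11.15, CA x CP = 462.58
All same sign? no

No, outside
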